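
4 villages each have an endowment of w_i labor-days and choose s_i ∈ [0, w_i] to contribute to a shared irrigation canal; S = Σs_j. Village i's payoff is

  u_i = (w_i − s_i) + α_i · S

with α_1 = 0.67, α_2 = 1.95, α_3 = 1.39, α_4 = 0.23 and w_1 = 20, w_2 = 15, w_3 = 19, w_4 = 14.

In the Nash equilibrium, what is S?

34

∂u_i/∂s_i = α_i − 1, so village i contributes w_i if α_i > 1, else 0.
α_i > 1 for i ∈ {2, 3}; NE contributions (0, 15, 19, 0), S = 34.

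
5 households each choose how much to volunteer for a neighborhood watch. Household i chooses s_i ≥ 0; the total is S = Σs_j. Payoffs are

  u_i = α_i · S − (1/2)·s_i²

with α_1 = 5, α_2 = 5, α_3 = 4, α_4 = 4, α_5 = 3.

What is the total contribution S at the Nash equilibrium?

Household i's FOC: ∂u_i/∂s_i = α_i − s_i = 0, so s_i* = α_i.
NE contributions = (5, 5, 4, 4, 3); S = 21.

21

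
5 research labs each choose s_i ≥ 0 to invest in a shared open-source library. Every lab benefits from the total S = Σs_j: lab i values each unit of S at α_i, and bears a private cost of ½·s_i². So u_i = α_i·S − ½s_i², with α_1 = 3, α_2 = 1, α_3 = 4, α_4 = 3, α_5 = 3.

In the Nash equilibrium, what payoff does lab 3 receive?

48

Lab i's FOC: ∂u_i/∂s_i = α_i − s_i = 0, so s_i* = α_i.
NE contributions = (3, 1, 4, 3, 3); S = 14.
u_3 = α_3·S − ½·(s_3)² = 4·14 − ½·4² = 48.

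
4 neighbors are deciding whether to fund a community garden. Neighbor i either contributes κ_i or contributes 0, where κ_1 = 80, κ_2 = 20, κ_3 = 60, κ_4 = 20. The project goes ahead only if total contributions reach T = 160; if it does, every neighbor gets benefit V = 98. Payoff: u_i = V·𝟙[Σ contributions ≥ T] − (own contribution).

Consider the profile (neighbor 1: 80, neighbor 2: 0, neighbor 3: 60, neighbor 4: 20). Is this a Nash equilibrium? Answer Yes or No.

Yes

Total = 160 ≥ 160: provided.
Neighbor 1 (pledges 80, payoff 18): dropping to 0 → total 80, payoff 0. No gain.
Neighbor 2 (pledges 0, payoff 98): pledging 20 → total 180, payoff 78. No gain.
Neighbor 3 (pledges 60, payoff 38): dropping to 0 → total 100, payoff 0. No gain.
Neighbor 4 (pledges 20, payoff 78): dropping to 0 → total 140, payoff 0. No gain.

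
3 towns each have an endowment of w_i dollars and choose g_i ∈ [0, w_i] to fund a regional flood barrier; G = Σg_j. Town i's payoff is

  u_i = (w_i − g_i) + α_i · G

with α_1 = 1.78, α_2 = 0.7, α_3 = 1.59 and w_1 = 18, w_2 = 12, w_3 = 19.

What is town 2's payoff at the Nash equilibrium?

37.9

∂u_i/∂g_i = α_i − 1, so town i contributes w_i if α_i > 1, else 0.
α_i > 1 for i ∈ {1, 3}; NE contributions (18, 0, 19), G = 37.
u_2 = (12 − 0) + 0.7·37 = 37.9.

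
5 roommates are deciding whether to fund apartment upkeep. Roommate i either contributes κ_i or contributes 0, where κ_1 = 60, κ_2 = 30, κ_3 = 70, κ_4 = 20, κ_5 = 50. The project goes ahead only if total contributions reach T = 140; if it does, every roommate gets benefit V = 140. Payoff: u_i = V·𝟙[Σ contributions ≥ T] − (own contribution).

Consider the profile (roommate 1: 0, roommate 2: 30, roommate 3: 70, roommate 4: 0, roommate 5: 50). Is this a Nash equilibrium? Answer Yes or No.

Yes

Total = 150 ≥ 140: provided.
Roommate 1 (pledges 0, payoff 140): pledging 60 → total 210, payoff 80. No gain.
Roommate 2 (pledges 30, payoff 110): dropping to 0 → total 120, payoff 0. No gain.
Roommate 3 (pledges 70, payoff 70): dropping to 0 → total 80, payoff 0. No gain.
Roommate 4 (pledges 0, payoff 140): pledging 20 → total 170, payoff 120. No gain.
Roommate 5 (pledges 50, payoff 90): dropping to 0 → total 100, payoff 0. No gain.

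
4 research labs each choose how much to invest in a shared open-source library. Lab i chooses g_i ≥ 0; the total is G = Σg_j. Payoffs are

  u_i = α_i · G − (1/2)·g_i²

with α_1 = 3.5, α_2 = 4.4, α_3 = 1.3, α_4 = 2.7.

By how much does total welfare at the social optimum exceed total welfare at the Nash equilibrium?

161.905

Lab i's FOC: ∂u_i/∂g_i = α_i − g_i = 0, so g_i* = α_i.
NE contributions = (3.5, 4.4, 1.3, 2.7); G = 11.9.
W^NE = (Σα)·G − ½Σα_i² = 11.9² − ½·40.59 = 121.315.
Planner sets g_i = Σα_j = 11.9 for every i, so G^SO = 4·11.9 = 47.6.
W^SO = (Σα)·G^SO − ½·4·(Σα)² = (4/2)·11.9² = 283.22.
Deadweight loss = W^SO − W^NE = 161.905.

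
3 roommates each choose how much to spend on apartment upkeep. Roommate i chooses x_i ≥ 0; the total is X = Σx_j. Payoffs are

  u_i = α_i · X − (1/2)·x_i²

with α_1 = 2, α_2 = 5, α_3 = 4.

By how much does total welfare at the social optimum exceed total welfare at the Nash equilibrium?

Roommate i's FOC: ∂u_i/∂x_i = α_i − x_i = 0, so x_i* = α_i.
NE contributions = (2, 5, 4); X = 11.
W^NE = (Σα)·X − ½Σα_i² = 11² − ½·45 = 98.5.
Planner sets x_i = Σα_j = 11 for every i, so X^SO = 3·11 = 33.
W^SO = (Σα)·X^SO − ½·3·(Σα)² = (3/2)·11² = 181.5.
Deadweight loss = W^SO − W^NE = 83.

83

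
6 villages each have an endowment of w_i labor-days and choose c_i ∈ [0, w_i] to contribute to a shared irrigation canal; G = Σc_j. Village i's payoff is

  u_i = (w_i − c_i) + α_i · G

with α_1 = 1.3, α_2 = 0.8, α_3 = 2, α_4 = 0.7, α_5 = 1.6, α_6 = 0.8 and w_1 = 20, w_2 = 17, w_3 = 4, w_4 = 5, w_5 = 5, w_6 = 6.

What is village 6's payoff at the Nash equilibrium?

29.2

∂u_i/∂c_i = α_i − 1, so village i contributes w_i if α_i > 1, else 0.
α_i > 1 for i ∈ {1, 3, 5}; NE contributions (20, 0, 4, 0, 5, 0), G = 29.
u_6 = (6 − 0) + 0.8·29 = 29.2.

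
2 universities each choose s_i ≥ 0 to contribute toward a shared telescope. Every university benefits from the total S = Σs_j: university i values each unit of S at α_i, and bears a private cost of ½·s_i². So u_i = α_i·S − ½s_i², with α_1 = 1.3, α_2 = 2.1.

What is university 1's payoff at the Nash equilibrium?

3.575

University i's FOC: ∂u_i/∂s_i = α_i − s_i = 0, so s_i* = α_i.
NE contributions = (1.3, 2.1); S = 3.4.
u_1 = α_1·S − ½·(s_1)² = 1.3·3.4 − ½·1.3² = 3.575.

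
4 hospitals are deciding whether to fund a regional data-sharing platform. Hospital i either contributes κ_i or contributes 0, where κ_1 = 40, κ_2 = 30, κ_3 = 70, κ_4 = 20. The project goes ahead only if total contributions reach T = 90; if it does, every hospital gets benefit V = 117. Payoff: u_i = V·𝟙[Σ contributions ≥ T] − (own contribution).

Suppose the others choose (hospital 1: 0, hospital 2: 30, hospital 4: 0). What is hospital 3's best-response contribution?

70

Others' total = 30. Contributing 70 brings total to 100 ≥ 90: gain V − κ_3 = 47.
Best response: 70.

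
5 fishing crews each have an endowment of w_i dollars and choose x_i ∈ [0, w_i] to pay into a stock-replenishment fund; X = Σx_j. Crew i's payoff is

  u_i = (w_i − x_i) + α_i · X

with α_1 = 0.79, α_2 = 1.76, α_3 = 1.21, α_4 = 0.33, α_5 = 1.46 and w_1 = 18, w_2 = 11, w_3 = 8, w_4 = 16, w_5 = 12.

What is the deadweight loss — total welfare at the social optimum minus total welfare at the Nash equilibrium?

∂u_i/∂x_i = α_i − 1, so crew i contributes w_i if α_i > 1, else 0.
α_i > 1 for i ∈ {2, 3, 5}; NE contributions (0, 11, 8, 0, 12), X = 31.
W^NE = Σw_i − X^NE + (Σα_i)·X^NE = 65 + 4.55·31 = 206.05.
Planner: ∂(Σu_j)/∂x_i = Σα_j − 1 = 4.55 > 0, so everyone contributes w_i; X^SO = 65, W^SO = 65 + 4.55·65 = 360.75.
Deadweight loss = 154.7.

154.7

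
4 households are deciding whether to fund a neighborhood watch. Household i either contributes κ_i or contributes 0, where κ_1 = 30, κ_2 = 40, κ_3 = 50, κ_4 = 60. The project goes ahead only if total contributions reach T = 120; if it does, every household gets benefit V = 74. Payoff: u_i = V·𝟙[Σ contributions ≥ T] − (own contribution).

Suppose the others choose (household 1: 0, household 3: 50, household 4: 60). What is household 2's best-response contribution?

40

Others' total = 110. Contributing 40 brings total to 150 ≥ 120: gain V − κ_2 = 34.
Best response: 40.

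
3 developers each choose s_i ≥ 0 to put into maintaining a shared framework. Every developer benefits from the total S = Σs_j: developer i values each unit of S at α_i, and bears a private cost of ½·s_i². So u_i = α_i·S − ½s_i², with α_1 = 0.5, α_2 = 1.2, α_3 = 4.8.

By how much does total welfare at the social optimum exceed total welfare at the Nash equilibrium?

33.49

Developer i's FOC: ∂u_i/∂s_i = α_i − s_i = 0, so s_i* = α_i.
NE contributions = (0.5, 1.2, 4.8); S = 6.5.
W^NE = (Σα)·S − ½Σα_i² = 6.5² − ½·24.73 = 29.885.
Planner sets s_i = Σα_j = 6.5 for every i, so S^SO = 3·6.5 = 19.5.
W^SO = (Σα)·S^SO − ½·3·(Σα)² = (3/2)·6.5² = 63.375.
Deadweight loss = W^SO − W^NE = 33.49.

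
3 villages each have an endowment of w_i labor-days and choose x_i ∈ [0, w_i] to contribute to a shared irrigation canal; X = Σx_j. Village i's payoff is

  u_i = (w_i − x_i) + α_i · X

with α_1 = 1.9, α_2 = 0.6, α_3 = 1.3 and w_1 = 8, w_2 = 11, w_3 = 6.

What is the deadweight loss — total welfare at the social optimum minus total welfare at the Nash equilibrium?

∂u_i/∂x_i = α_i − 1, so village i contributes w_i if α_i > 1, else 0.
α_i > 1 for i ∈ {1, 3}; NE contributions (8, 0, 6), X = 14.
W^NE = Σw_i − X^NE + (Σα_i)·X^NE = 25 + 2.8·14 = 64.2.
Planner: ∂(Σu_j)/∂x_i = Σα_j − 1 = 2.8 > 0, so everyone contributes w_i; X^SO = 25, W^SO = 25 + 2.8·25 = 95.
Deadweight loss = 30.8.

30.8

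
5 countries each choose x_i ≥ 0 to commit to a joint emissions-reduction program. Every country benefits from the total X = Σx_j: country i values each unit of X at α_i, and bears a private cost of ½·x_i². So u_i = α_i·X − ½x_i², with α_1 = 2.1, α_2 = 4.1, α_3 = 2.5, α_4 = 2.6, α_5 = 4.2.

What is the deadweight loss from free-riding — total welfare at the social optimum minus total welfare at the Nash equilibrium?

Country i's FOC: ∂u_i/∂x_i = α_i − x_i = 0, so x_i* = α_i.
NE contributions = (2.1, 4.1, 2.5, 2.6, 4.2); X = 15.5.
W^NE = (Σα)·X − ½Σα_i² = 15.5² − ½·51.87 = 214.315.
Planner sets x_i = Σα_j = 15.5 for every i, so X^SO = 5·15.5 = 77.5.
W^SO = (Σα)·X^SO − ½·5·(Σα)² = (5/2)·15.5² = 600.625.
Deadweight loss = W^SO − W^NE = 386.31.

386.31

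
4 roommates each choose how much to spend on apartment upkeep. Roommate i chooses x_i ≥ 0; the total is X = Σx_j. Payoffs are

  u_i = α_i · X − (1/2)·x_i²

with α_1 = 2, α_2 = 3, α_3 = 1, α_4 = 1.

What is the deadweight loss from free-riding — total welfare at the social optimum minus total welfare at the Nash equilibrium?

56.5

Roommate i's FOC: ∂u_i/∂x_i = α_i − x_i = 0, so x_i* = α_i.
NE contributions = (2, 3, 1, 1); X = 7.
W^NE = (Σα)·X − ½Σα_i² = 7² − ½·15 = 41.5.
Planner sets x_i = Σα_j = 7 for every i, so X^SO = 4·7 = 28.
W^SO = (Σα)·X^SO − ½·4·(Σα)² = (4/2)·7² = 98.
Deadweight loss = W^SO − W^NE = 56.5.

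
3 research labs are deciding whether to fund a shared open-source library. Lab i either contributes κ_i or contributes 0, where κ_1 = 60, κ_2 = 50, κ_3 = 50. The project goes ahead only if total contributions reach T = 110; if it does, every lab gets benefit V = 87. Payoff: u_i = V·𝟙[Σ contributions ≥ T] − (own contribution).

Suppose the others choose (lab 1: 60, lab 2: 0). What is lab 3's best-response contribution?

Others' total = 60. Contributing 50 brings total to 110 ≥ 110: gain V − κ_3 = 37.
Best response: 50.

50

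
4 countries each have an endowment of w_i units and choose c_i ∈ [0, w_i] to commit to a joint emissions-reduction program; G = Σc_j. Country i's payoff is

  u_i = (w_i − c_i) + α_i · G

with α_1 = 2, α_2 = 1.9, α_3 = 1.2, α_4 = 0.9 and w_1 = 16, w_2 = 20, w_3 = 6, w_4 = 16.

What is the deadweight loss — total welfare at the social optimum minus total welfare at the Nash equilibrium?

80

∂u_i/∂c_i = α_i − 1, so country i contributes w_i if α_i > 1, else 0.
α_i > 1 for i ∈ {1, 2, 3}; NE contributions (16, 20, 6, 0), G = 42.
W^NE = Σw_i − G^NE + (Σα_i)·G^NE = 58 + 5·42 = 268.
Planner: ∂(Σu_j)/∂c_i = Σα_j − 1 = 5 > 0, so everyone contributes w_i; G^SO = 58, W^SO = 58 + 5·58 = 348.
Deadweight loss = 80.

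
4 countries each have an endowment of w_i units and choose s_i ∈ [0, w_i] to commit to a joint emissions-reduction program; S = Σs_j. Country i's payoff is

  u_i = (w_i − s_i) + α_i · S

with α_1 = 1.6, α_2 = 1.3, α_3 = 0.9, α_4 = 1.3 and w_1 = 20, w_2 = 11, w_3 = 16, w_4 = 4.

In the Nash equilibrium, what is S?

35

∂u_i/∂s_i = α_i − 1, so country i contributes w_i if α_i > 1, else 0.
α_i > 1 for i ∈ {1, 2, 4}; NE contributions (20, 11, 0, 4), S = 35.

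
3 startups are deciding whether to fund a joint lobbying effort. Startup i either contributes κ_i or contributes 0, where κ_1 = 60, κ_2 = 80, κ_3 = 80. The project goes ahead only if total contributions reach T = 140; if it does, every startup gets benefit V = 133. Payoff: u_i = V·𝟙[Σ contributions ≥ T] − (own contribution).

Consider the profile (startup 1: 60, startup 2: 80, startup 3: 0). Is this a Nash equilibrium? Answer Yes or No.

Total = 140 ≥ 140: provided.
Startup 1 (pledges 60, payoff 73): dropping to 0 → total 80, payoff 0. No gain.
Startup 2 (pledges 80, payoff 53): dropping to 0 → total 60, payoff 0. No gain.
Startup 3 (pledges 0, payoff 133): pledging 80 → total 220, payoff 53. No gain.

Yes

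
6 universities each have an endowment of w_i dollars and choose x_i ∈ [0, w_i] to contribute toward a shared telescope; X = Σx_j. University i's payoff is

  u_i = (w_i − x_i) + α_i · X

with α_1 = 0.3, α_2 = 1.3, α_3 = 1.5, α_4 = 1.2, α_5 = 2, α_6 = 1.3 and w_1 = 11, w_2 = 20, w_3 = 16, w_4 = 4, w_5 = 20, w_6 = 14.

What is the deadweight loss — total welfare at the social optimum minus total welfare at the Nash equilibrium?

∂u_i/∂x_i = α_i − 1, so university i contributes w_i if α_i > 1, else 0.
α_i > 1 for i ∈ {2, 3, 4, 5, 6}; NE contributions (0, 20, 16, 4, 20, 14), X = 74.
W^NE = Σw_i − X^NE + (Σα_i)·X^NE = 85 + 6.6·74 = 573.4.
Planner: ∂(Σu_j)/∂x_i = Σα_j − 1 = 6.6 > 0, so everyone contributes w_i; X^SO = 85, W^SO = 85 + 6.6·85 = 646.
Deadweight loss = 72.6.

72.6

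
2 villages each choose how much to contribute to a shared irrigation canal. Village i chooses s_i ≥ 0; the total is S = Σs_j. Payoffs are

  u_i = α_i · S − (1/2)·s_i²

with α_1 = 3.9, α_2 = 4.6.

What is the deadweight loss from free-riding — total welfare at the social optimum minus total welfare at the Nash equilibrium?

18.185

Village i's FOC: ∂u_i/∂s_i = α_i − s_i = 0, so s_i* = α_i.
NE contributions = (3.9, 4.6); S = 8.5.
W^NE = (Σα)·S − ½Σα_i² = 8.5² − ½·36.37 = 54.065.
Planner sets s_i = Σα_j = 8.5 for every i, so S^SO = 2·8.5 = 17.
W^SO = (Σα)·S^SO − ½·2·(Σα)² = (2/2)·8.5² = 72.25.
Deadweight loss = W^SO − W^NE = 18.185.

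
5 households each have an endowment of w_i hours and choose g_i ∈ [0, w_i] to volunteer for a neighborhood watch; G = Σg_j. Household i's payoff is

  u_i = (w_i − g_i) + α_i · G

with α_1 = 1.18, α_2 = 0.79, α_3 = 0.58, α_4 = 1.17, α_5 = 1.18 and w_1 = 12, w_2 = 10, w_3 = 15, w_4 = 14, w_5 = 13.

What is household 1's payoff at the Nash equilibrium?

46.02

∂u_i/∂g_i = α_i − 1, so household i contributes w_i if α_i > 1, else 0.
α_i > 1 for i ∈ {1, 4, 5}; NE contributions (12, 0, 0, 14, 13), G = 39.
u_1 = (12 − 12) + 1.18·39 = 46.02.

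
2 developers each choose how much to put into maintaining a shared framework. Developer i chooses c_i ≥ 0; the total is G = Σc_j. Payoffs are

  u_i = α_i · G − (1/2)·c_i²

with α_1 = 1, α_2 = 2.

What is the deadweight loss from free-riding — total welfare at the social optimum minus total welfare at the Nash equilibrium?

2.5

Developer i's FOC: ∂u_i/∂c_i = α_i − c_i = 0, so c_i* = α_i.
NE contributions = (1, 2); G = 3.
W^NE = (Σα)·G − ½Σα_i² = 3² − ½·5 = 6.5.
Planner sets c_i = Σα_j = 3 for every i, so G^SO = 2·3 = 6.
W^SO = (Σα)·G^SO − ½·2·(Σα)² = (2/2)·3² = 9.
Deadweight loss = W^SO − W^NE = 2.5.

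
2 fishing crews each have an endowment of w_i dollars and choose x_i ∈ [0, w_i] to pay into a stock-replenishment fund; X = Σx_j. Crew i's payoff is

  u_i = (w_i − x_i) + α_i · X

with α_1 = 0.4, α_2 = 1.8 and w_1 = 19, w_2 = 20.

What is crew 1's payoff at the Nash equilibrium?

∂u_i/∂x_i = α_i − 1, so crew i contributes w_i if α_i > 1, else 0.
α_i > 1 for i ∈ {2}; NE contributions (0, 20), X = 20.
u_1 = (19 − 0) + 0.4·20 = 27.

27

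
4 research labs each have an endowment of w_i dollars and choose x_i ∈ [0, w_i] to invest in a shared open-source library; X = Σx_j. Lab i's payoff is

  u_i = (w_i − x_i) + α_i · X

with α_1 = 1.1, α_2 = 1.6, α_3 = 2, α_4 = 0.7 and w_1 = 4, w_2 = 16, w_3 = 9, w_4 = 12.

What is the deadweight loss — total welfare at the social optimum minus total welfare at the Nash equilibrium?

∂u_i/∂x_i = α_i − 1, so lab i contributes w_i if α_i > 1, else 0.
α_i > 1 for i ∈ {1, 2, 3}; NE contributions (4, 16, 9, 0), X = 29.
W^NE = Σw_i − X^NE + (Σα_i)·X^NE = 41 + 4.4·29 = 168.6.
Planner: ∂(Σu_j)/∂x_i = Σα_j − 1 = 4.4 > 0, so everyone contributes w_i; X^SO = 41, W^SO = 41 + 4.4·41 = 221.4.
Deadweight loss = 52.8.

52.8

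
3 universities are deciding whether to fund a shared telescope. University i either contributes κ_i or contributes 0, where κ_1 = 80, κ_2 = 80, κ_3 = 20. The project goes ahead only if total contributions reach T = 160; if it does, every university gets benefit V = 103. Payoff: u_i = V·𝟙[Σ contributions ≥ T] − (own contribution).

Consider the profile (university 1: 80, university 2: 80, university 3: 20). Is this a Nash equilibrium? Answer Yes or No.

Total = 180 ≥ 160: provided.
University 1 (pledges 80, payoff 23): dropping to 0 → total 100, payoff 0. No gain.
University 2 (pledges 80, payoff 23): dropping to 0 → total 100, payoff 0. No gain.
University 3 (pledges 20, payoff 83): dropping to 0 → total 160, payoff 103. Profitable deviation.

No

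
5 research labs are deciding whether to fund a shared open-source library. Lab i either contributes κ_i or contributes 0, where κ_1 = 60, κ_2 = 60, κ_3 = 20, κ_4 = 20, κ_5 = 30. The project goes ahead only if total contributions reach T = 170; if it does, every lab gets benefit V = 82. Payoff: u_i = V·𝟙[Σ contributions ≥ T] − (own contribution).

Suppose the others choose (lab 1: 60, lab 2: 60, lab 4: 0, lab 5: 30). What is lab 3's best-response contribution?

Others' total = 150. Contributing 20 brings total to 170 ≥ 170: gain V − κ_3 = 62.
Best response: 20.

20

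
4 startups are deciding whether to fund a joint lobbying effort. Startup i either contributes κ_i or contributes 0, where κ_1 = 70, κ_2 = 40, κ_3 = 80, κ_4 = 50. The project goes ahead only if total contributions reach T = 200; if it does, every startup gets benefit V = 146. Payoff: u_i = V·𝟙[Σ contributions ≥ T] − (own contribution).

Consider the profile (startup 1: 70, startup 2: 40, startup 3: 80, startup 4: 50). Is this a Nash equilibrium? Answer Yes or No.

Total = 240 ≥ 200: provided.
Startup 1 (pledges 70, payoff 76): dropping to 0 → total 170, payoff 0. No gain.
Startup 2 (pledges 40, payoff 106): dropping to 0 → total 200, payoff 146. Profitable deviation.

No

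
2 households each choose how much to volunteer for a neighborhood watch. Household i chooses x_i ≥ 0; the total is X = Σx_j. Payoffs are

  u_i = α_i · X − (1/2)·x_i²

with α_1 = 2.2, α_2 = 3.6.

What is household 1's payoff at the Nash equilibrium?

10.34

Household i's FOC: ∂u_i/∂x_i = α_i − x_i = 0, so x_i* = α_i.
NE contributions = (2.2, 3.6); X = 5.8.
u_1 = α_1·X − ½·(x_1)² = 2.2·5.8 − ½·2.2² = 10.34.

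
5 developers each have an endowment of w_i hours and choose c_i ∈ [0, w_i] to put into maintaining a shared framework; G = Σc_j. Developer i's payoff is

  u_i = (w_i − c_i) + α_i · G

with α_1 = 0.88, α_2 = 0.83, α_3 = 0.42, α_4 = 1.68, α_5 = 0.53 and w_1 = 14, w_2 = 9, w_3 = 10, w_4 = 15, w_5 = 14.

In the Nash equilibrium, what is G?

15

∂u_i/∂c_i = α_i − 1, so developer i contributes w_i if α_i > 1, else 0.
α_i > 1 for i ∈ {4}; NE contributions (0, 0, 0, 15, 0), G = 15.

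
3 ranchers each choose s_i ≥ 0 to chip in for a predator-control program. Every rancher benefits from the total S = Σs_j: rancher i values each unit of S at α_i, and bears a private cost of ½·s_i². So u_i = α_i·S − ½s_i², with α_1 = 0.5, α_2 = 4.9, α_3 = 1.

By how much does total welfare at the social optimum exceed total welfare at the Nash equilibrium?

33.11

Rancher i's FOC: ∂u_i/∂s_i = α_i − s_i = 0, so s_i* = α_i.
NE contributions = (0.5, 4.9, 1); S = 6.4.
W^NE = (Σα)·S − ½Σα_i² = 6.4² − ½·25.26 = 28.33.
Planner sets s_i = Σα_j = 6.4 for every i, so S^SO = 3·6.4 = 19.2.
W^SO = (Σα)·S^SO − ½·3·(Σα)² = (3/2)·6.4² = 61.44.
Deadweight loss = W^SO − W^NE = 33.11.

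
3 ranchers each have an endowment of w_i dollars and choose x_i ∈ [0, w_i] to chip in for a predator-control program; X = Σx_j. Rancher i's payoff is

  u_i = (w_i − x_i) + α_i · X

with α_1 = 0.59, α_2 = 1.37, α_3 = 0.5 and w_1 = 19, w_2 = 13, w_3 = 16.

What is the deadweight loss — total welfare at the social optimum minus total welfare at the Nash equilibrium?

∂u_i/∂x_i = α_i − 1, so rancher i contributes w_i if α_i > 1, else 0.
α_i > 1 for i ∈ {2}; NE contributions (0, 13, 0), X = 13.
W^NE = Σw_i − X^NE + (Σα_i)·X^NE = 48 + 1.46·13 = 66.98.
Planner: ∂(Σu_j)/∂x_i = Σα_j − 1 = 1.46 > 0, so everyone contributes w_i; X^SO = 48, W^SO = 48 + 1.46·48 = 118.08.
Deadweight loss = 51.1.

51.1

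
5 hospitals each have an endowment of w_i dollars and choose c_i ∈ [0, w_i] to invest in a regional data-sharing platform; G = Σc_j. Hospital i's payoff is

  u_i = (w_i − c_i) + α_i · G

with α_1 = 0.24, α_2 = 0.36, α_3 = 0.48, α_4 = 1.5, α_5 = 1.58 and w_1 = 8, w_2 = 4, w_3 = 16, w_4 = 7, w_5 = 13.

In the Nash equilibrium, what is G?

∂u_i/∂c_i = α_i − 1, so hospital i contributes w_i if α_i > 1, else 0.
α_i > 1 for i ∈ {4, 5}; NE contributions (0, 0, 0, 7, 13), G = 20.

20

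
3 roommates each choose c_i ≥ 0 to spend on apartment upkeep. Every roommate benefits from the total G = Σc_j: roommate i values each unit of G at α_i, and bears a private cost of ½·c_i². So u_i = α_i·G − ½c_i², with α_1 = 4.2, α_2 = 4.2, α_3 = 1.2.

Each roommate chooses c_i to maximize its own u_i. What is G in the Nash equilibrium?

9.6

Roommate i's FOC: ∂u_i/∂c_i = α_i − c_i = 0, so c_i* = α_i.
NE contributions = (4.2, 4.2, 1.2); G = 9.6.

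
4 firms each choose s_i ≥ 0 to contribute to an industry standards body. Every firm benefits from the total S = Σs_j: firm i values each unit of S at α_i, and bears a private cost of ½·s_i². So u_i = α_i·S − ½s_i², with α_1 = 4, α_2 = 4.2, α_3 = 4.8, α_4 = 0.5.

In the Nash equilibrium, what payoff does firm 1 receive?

46

Firm i's FOC: ∂u_i/∂s_i = α_i − s_i = 0, so s_i* = α_i.
NE contributions = (4, 4.2, 4.8, 0.5); S = 13.5.
u_1 = α_1·S − ½·(s_1)² = 4·13.5 − ½·4² = 46.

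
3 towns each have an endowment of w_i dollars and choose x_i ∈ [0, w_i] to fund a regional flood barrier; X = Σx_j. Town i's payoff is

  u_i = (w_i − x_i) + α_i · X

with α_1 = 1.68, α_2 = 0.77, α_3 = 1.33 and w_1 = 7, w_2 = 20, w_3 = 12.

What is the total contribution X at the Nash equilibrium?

19

∂u_i/∂x_i = α_i − 1, so town i contributes w_i if α_i > 1, else 0.
α_i > 1 for i ∈ {1, 3}; NE contributions (7, 0, 12), X = 19.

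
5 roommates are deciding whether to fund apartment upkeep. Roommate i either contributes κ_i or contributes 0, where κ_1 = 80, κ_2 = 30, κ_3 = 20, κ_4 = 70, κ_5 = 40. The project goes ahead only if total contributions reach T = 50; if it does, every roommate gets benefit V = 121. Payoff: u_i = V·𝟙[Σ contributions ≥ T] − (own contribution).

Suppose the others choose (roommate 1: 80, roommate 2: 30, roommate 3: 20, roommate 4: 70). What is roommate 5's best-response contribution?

Others' total = 200 ≥ 50; contributing adds cost 40 for no extra benefit.
Best response: 0.

0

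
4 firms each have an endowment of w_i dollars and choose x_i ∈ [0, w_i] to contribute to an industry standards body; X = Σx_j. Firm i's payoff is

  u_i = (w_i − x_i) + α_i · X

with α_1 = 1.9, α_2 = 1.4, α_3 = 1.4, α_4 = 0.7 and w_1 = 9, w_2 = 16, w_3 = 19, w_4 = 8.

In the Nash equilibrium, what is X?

∂u_i/∂x_i = α_i − 1, so firm i contributes w_i if α_i > 1, else 0.
α_i > 1 for i ∈ {1, 2, 3}; NE contributions (9, 16, 19, 0), X = 44.

44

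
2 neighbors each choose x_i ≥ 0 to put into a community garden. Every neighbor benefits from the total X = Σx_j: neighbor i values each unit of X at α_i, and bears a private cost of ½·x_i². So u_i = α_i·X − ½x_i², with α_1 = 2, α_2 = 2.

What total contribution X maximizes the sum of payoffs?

8

Planner FOC: ∂(Σu_j)/∂x_i = (Σα_j) − x_i = 0, so x_i^SO = Σα_j = 4 for every i; X^SO = 8.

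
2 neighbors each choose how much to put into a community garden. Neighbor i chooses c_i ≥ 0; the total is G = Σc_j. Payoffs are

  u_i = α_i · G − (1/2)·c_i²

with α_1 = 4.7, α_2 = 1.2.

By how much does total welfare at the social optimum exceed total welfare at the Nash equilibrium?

Neighbor i's FOC: ∂u_i/∂c_i = α_i − c_i = 0, so c_i* = α_i.
NE contributions = (4.7, 1.2); G = 5.9.
W^NE = (Σα)·G − ½Σα_i² = 5.9² − ½·23.53 = 23.045.
Planner sets c_i = Σα_j = 5.9 for every i, so G^SO = 2·5.9 = 11.8.
W^SO = (Σα)·G^SO − ½·2·(Σα)² = (2/2)·5.9² = 34.81.
Deadweight loss = W^SO − W^NE = 11.765.

11.765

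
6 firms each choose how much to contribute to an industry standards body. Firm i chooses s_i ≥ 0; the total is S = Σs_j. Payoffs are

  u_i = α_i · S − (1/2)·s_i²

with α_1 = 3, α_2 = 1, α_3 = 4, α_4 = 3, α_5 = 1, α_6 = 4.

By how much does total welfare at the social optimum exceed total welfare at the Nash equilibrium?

538

Firm i's FOC: ∂u_i/∂s_i = α_i − s_i = 0, so s_i* = α_i.
NE contributions = (3, 1, 4, 3, 1, 4); S = 16.
W^NE = (Σα)·S − ½Σα_i² = 16² − ½·52 = 230.
Planner sets s_i = Σα_j = 16 for every i, so S^SO = 6·16 = 96.
W^SO = (Σα)·S^SO − ½·6·(Σα)² = (6/2)·16² = 768.
Deadweight loss = W^SO − W^NE = 538.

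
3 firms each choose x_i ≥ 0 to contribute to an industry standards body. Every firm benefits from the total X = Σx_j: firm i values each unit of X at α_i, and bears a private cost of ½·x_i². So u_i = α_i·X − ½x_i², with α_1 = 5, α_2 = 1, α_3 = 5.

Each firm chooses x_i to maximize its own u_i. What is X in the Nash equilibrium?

11

Firm i's FOC: ∂u_i/∂x_i = α_i − x_i = 0, so x_i* = α_i.
NE contributions = (5, 1, 5); X = 11.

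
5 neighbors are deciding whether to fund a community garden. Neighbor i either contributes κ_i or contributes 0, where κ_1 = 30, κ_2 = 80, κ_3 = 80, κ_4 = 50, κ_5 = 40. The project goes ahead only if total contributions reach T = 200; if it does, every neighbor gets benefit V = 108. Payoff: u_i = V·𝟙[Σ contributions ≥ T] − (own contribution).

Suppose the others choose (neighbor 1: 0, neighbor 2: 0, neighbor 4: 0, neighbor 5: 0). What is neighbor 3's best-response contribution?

0

Others' total = 0. Even contributing 80 gives 80 < 200: no benefit either way.
Best response: 0.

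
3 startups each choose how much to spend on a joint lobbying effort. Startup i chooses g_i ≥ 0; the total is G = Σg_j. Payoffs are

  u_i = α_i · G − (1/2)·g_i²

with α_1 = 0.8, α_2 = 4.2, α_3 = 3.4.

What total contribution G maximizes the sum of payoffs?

Planner FOC: ∂(Σu_j)/∂g_i = (Σα_j) − g_i = 0, so g_i^SO = Σα_j = 8.4 for every i; G^SO = 25.2.

25.2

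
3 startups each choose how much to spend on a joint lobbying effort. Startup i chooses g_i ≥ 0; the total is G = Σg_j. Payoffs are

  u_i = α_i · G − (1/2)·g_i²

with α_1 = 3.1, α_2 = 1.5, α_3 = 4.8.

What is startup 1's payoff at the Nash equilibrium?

24.335

Startup i's FOC: ∂u_i/∂g_i = α_i − g_i = 0, so g_i* = α_i.
NE contributions = (3.1, 1.5, 4.8); G = 9.4.
u_1 = α_1·G − ½·(g_1)² = 3.1·9.4 − ½·3.1² = 24.335.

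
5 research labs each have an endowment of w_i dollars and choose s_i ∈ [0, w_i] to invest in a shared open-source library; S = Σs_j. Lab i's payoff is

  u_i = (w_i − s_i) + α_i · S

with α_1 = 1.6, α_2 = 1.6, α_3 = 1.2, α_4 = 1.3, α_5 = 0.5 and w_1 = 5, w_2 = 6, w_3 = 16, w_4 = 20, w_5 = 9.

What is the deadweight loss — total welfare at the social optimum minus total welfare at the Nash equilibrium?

46.8

∂u_i/∂s_i = α_i − 1, so lab i contributes w_i if α_i > 1, else 0.
α_i > 1 for i ∈ {1, 2, 3, 4}; NE contributions (5, 6, 16, 20, 0), S = 47.
W^NE = Σw_i − S^NE + (Σα_i)·S^NE = 56 + 5.2·47 = 300.4.
Planner: ∂(Σu_j)/∂s_i = Σα_j − 1 = 5.2 > 0, so everyone contributes w_i; S^SO = 56, W^SO = 56 + 5.2·56 = 347.2.
Deadweight loss = 46.8.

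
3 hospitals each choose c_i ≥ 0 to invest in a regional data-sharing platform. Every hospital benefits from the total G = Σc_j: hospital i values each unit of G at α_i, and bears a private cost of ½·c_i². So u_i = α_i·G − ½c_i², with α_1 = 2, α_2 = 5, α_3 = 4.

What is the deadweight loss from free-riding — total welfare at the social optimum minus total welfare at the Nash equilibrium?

Hospital i's FOC: ∂u_i/∂c_i = α_i − c_i = 0, so c_i* = α_i.
NE contributions = (2, 5, 4); G = 11.
W^NE = (Σα)·G − ½Σα_i² = 11² − ½·45 = 98.5.
Planner sets c_i = Σα_j = 11 for every i, so G^SO = 3·11 = 33.
W^SO = (Σα)·G^SO − ½·3·(Σα)² = (3/2)·11² = 181.5.
Deadweight loss = W^SO − W^NE = 83.

83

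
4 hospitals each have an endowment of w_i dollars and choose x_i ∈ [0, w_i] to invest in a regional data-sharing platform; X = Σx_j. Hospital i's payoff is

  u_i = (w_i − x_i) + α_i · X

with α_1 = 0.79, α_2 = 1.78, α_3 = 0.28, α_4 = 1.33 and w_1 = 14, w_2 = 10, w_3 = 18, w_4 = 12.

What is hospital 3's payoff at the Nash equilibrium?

∂u_i/∂x_i = α_i − 1, so hospital i contributes w_i if α_i > 1, else 0.
α_i > 1 for i ∈ {2, 4}; NE contributions (0, 10, 0, 12), X = 22.
u_3 = (18 − 0) + 0.28·22 = 24.16.

24.16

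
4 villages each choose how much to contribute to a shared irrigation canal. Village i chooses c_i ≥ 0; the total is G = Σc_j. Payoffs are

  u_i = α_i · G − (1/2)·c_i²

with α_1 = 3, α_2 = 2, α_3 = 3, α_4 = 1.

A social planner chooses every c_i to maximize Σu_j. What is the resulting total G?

36

Planner FOC: ∂(Σu_j)/∂c_i = (Σα_j) − c_i = 0, so c_i^SO = Σα_j = 9 for every i; G^SO = 36.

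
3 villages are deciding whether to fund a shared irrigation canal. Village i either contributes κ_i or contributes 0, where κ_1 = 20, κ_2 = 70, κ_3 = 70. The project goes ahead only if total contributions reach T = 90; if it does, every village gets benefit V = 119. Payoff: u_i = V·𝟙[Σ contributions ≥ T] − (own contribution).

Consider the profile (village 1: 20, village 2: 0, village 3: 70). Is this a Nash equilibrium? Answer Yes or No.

Yes

Total = 90 ≥ 90: provided.
Village 1 (pledges 20, payoff 99): dropping to 0 → total 70, payoff 0. No gain.
Village 2 (pledges 0, payoff 119): pledging 70 → total 160, payoff 49. No gain.
Village 3 (pledges 70, payoff 49): dropping to 0 → total 20, payoff 0. No gain.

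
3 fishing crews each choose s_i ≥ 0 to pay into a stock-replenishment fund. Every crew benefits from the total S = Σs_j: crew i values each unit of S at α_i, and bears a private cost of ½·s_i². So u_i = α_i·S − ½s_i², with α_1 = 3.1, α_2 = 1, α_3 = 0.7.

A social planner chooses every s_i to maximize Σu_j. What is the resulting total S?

14.4

Planner FOC: ∂(Σu_j)/∂s_i = (Σα_j) − s_i = 0, so s_i^SO = Σα_j = 4.8 for every i; S^SO = 14.4.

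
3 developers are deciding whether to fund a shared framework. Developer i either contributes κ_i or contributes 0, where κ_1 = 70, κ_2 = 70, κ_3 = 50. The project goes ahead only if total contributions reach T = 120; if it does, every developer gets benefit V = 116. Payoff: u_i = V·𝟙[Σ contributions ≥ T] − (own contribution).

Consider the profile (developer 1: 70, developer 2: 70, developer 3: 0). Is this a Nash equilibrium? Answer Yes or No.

Yes

Total = 140 ≥ 120: provided.
Developer 1 (pledges 70, payoff 46): dropping to 0 → total 70, payoff 0. No gain.
Developer 2 (pledges 70, payoff 46): dropping to 0 → total 70, payoff 0. No gain.
Developer 3 (pledges 0, payoff 116): pledging 50 → total 190, payoff 66. No gain.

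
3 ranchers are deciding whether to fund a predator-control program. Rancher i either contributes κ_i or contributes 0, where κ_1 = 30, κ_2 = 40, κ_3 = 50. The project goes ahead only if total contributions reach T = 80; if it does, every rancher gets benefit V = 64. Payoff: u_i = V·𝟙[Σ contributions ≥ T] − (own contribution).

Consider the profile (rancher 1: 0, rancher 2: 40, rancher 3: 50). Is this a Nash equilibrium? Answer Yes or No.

Yes

Total = 90 ≥ 80: provided.
Rancher 1 (pledges 0, payoff 64): pledging 30 → total 120, payoff 34. No gain.
Rancher 2 (pledges 40, payoff 24): dropping to 0 → total 50, payoff 0. No gain.
Rancher 3 (pledges 50, payoff 14): dropping to 0 → total 40, payoff 0. No gain.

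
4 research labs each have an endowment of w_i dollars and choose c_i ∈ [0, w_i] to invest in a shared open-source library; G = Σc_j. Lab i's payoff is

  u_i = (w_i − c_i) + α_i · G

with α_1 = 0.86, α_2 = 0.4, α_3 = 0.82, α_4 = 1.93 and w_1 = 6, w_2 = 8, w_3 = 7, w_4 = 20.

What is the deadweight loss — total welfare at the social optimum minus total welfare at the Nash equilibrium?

∂u_i/∂c_i = α_i − 1, so lab i contributes w_i if α_i > 1, else 0.
α_i > 1 for i ∈ {4}; NE contributions (0, 0, 0, 20), G = 20.
W^NE = Σw_i − G^NE + (Σα_i)·G^NE = 41 + 3.01·20 = 101.2.
Planner: ∂(Σu_j)/∂c_i = Σα_j − 1 = 3.01 > 0, so everyone contributes w_i; G^SO = 41, W^SO = 41 + 3.01·41 = 164.41.
Deadweight loss = 63.21.

63.21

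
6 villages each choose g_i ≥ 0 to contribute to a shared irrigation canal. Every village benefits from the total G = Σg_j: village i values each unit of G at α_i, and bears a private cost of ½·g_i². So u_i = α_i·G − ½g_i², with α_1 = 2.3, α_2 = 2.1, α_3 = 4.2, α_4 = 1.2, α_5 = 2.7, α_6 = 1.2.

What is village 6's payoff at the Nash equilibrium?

15.72

Village i's FOC: ∂u_i/∂g_i = α_i − g_i = 0, so g_i* = α_i.
NE contributions = (2.3, 2.1, 4.2, 1.2, 2.7, 1.2); G = 13.7.
u_6 = α_6·G − ½·(g_6)² = 1.2·13.7 − ½·1.2² = 15.72.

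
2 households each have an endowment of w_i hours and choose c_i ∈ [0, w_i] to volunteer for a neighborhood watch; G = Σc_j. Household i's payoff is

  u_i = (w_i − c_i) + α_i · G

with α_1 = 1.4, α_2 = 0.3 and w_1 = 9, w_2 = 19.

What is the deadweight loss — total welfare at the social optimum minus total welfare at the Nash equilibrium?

∂u_i/∂c_i = α_i − 1, so household i contributes w_i if α_i > 1, else 0.
α_i > 1 for i ∈ {1}; NE contributions (9, 0), G = 9.
W^NE = Σw_i − G^NE + (Σα_i)·G^NE = 28 + 0.7·9 = 34.3.
Planner: ∂(Σu_j)/∂c_i = Σα_j − 1 = 0.7 > 0, so everyone contributes w_i; G^SO = 28, W^SO = 28 + 0.7·28 = 47.6.
Deadweight loss = 13.3.

13.3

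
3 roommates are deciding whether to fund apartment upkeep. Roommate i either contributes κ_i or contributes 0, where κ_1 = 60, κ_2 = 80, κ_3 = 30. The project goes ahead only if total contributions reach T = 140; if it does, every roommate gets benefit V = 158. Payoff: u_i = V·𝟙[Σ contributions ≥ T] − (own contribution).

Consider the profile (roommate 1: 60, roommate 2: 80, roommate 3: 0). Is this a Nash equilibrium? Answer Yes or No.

Yes

Total = 140 ≥ 140: provided.
Roommate 1 (pledges 60, payoff 98): dropping to 0 → total 80, payoff 0. No gain.
Roommate 2 (pledges 80, payoff 78): dropping to 0 → total 60, payoff 0. No gain.
Roommate 3 (pledges 0, payoff 158): pledging 30 → total 170, payoff 128. No gain.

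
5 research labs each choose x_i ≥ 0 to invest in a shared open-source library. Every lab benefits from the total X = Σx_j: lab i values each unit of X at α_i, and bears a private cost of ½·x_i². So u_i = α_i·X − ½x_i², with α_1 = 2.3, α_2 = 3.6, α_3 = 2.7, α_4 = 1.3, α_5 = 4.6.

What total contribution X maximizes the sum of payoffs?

72.5

Planner FOC: ∂(Σu_j)/∂x_i = (Σα_j) − x_i = 0, so x_i^SO = Σα_j = 14.5 for every i; X^SO = 72.5.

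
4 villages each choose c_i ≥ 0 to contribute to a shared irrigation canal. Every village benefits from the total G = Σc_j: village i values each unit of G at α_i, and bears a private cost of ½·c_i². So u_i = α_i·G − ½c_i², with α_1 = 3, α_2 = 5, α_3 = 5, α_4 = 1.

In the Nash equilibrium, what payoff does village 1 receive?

Village i's FOC: ∂u_i/∂c_i = α_i − c_i = 0, so c_i* = α_i.
NE contributions = (3, 5, 5, 1); G = 14.
u_1 = α_1·G − ½·(c_1)² = 3·14 − ½·3² = 37.5.

37.5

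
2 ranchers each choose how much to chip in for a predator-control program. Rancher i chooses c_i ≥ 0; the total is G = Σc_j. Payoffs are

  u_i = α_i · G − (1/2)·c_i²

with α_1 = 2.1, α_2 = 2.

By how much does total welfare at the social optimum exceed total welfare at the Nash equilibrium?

4.205

Rancher i's FOC: ∂u_i/∂c_i = α_i − c_i = 0, so c_i* = α_i.
NE contributions = (2.1, 2); G = 4.1.
W^NE = (Σα)·G − ½Σα_i² = 4.1² − ½·8.41 = 12.605.
Planner sets c_i = Σα_j = 4.1 for every i, so G^SO = 2·4.1 = 8.2.
W^SO = (Σα)·G^SO − ½·2·(Σα)² = (2/2)·4.1² = 16.81.
Deadweight loss = W^SO − W^NE = 4.205.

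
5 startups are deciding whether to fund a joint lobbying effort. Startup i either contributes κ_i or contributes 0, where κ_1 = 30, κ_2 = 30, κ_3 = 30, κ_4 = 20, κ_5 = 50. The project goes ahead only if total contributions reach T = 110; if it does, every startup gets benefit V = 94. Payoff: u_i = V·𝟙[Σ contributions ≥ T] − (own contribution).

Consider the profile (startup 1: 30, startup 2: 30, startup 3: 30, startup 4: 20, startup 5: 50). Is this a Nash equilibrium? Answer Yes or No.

No

Total = 160 ≥ 110: provided.
Startup 1 (pledges 30, payoff 64): dropping to 0 → total 130, payoff 94. Profitable deviation.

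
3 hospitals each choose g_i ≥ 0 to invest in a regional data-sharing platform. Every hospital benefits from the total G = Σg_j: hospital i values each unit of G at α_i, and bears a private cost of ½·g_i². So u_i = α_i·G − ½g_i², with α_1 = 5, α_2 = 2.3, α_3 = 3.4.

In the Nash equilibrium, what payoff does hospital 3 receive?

30.6

Hospital i's FOC: ∂u_i/∂g_i = α_i − g_i = 0, so g_i* = α_i.
NE contributions = (5, 2.3, 3.4); G = 10.7.
u_3 = α_3·G − ½·(g_3)² = 3.4·10.7 − ½·3.4² = 30.6.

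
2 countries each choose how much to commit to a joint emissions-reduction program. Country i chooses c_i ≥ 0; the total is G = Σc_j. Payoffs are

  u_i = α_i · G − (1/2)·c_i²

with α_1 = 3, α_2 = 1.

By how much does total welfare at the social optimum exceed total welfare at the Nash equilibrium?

5

Country i's FOC: ∂u_i/∂c_i = α_i − c_i = 0, so c_i* = α_i.
NE contributions = (3, 1); G = 4.
W^NE = (Σα)·G − ½Σα_i² = 4² − ½·10 = 11.
Planner sets c_i = Σα_j = 4 for every i, so G^SO = 2·4 = 8.
W^SO = (Σα)·G^SO − ½·2·(Σα)² = (2/2)·4² = 16.
Deadweight loss = W^SO − W^NE = 5.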